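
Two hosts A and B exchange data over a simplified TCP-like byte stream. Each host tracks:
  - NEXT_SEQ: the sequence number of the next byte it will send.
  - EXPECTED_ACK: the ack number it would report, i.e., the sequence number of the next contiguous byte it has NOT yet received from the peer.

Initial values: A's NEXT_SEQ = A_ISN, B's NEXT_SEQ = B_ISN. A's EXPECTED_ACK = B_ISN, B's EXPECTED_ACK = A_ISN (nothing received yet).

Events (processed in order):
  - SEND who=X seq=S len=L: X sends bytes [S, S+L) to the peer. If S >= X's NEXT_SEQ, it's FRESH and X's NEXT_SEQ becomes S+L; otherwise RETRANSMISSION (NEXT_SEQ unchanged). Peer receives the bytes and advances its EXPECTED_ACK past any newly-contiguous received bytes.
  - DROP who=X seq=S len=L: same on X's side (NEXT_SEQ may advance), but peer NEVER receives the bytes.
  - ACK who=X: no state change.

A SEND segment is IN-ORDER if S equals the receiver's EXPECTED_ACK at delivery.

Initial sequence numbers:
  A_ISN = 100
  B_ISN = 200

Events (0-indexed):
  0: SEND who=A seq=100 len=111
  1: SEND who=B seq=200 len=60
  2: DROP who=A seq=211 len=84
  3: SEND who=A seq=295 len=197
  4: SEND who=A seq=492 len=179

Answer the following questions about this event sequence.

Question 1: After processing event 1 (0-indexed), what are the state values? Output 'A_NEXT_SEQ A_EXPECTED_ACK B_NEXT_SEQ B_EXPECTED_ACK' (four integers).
After event 0: A_seq=211 A_ack=200 B_seq=200 B_ack=211
After event 1: A_seq=211 A_ack=260 B_seq=260 B_ack=211

211 260 260 211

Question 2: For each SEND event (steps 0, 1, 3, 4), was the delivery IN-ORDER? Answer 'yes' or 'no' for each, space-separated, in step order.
Answer: yes yes no no

Derivation:
Step 0: SEND seq=100 -> in-order
Step 1: SEND seq=200 -> in-order
Step 3: SEND seq=295 -> out-of-order
Step 4: SEND seq=492 -> out-of-order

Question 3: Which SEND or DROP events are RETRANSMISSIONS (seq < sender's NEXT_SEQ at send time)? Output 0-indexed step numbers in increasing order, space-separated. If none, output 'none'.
Answer: none

Derivation:
Step 0: SEND seq=100 -> fresh
Step 1: SEND seq=200 -> fresh
Step 2: DROP seq=211 -> fresh
Step 3: SEND seq=295 -> fresh
Step 4: SEND seq=492 -> fresh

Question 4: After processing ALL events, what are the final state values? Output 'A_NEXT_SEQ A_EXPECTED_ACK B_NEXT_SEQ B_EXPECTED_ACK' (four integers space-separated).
After event 0: A_seq=211 A_ack=200 B_seq=200 B_ack=211
After event 1: A_seq=211 A_ack=260 B_seq=260 B_ack=211
After event 2: A_seq=295 A_ack=260 B_seq=260 B_ack=211
After event 3: A_seq=492 A_ack=260 B_seq=260 B_ack=211
After event 4: A_seq=671 A_ack=260 B_seq=260 B_ack=211

Answer: 671 260 260 211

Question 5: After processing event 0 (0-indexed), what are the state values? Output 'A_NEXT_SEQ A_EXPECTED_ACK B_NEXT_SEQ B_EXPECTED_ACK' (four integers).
After event 0: A_seq=211 A_ack=200 B_seq=200 B_ack=211

211 200 200 211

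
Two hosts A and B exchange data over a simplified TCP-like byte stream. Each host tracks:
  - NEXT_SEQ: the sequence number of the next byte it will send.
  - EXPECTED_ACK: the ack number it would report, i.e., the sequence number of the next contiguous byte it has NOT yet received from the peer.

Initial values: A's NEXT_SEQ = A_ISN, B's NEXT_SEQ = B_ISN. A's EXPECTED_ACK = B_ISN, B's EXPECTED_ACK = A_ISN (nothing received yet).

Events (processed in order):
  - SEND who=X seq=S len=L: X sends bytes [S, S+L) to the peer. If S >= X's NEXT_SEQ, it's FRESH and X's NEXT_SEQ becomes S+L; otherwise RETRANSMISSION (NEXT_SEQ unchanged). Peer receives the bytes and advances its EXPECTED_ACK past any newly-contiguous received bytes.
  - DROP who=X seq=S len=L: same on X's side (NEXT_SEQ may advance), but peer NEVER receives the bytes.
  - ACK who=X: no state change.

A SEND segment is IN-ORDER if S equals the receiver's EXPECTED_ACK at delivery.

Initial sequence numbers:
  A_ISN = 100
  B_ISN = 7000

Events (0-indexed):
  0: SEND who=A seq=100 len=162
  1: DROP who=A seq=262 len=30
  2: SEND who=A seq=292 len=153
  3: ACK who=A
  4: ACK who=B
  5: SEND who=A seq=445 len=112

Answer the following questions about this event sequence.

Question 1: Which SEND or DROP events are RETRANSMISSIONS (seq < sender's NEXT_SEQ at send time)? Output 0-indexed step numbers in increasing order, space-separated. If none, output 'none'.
Answer: none

Derivation:
Step 0: SEND seq=100 -> fresh
Step 1: DROP seq=262 -> fresh
Step 2: SEND seq=292 -> fresh
Step 5: SEND seq=445 -> fresh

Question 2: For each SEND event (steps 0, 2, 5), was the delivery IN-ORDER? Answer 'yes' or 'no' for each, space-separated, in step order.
Step 0: SEND seq=100 -> in-order
Step 2: SEND seq=292 -> out-of-order
Step 5: SEND seq=445 -> out-of-order

Answer: yes no no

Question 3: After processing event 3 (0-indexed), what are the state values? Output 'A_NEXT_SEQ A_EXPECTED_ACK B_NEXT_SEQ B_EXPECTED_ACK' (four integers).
After event 0: A_seq=262 A_ack=7000 B_seq=7000 B_ack=262
After event 1: A_seq=292 A_ack=7000 B_seq=7000 B_ack=262
After event 2: A_seq=445 A_ack=7000 B_seq=7000 B_ack=262
After event 3: A_seq=445 A_ack=7000 B_seq=7000 B_ack=262

445 7000 7000 262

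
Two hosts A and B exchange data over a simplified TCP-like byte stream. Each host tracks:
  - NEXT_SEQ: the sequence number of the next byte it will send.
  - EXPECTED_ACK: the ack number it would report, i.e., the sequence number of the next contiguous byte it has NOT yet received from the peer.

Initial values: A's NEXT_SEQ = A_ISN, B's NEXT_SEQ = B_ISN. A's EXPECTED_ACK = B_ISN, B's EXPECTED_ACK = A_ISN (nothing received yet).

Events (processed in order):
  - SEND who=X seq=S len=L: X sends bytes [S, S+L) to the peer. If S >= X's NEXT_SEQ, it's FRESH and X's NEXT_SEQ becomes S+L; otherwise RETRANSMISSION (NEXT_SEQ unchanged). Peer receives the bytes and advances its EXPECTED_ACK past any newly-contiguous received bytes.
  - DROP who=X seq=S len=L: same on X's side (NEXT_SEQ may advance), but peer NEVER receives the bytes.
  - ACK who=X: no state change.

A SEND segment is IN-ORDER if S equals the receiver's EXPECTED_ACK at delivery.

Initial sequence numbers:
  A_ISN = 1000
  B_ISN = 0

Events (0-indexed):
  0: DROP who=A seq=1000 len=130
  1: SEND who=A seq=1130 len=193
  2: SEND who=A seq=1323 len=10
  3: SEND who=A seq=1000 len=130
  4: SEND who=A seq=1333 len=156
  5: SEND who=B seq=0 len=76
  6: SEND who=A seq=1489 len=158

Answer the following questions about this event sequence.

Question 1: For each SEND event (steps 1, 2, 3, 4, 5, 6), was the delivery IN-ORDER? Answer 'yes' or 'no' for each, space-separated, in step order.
Answer: no no yes yes yes yes

Derivation:
Step 1: SEND seq=1130 -> out-of-order
Step 2: SEND seq=1323 -> out-of-order
Step 3: SEND seq=1000 -> in-order
Step 4: SEND seq=1333 -> in-order
Step 5: SEND seq=0 -> in-order
Step 6: SEND seq=1489 -> in-order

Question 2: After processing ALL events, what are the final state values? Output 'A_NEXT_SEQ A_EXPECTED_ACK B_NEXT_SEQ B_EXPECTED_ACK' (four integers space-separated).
After event 0: A_seq=1130 A_ack=0 B_seq=0 B_ack=1000
After event 1: A_seq=1323 A_ack=0 B_seq=0 B_ack=1000
After event 2: A_seq=1333 A_ack=0 B_seq=0 B_ack=1000
After event 3: A_seq=1333 A_ack=0 B_seq=0 B_ack=1333
After event 4: A_seq=1489 A_ack=0 B_seq=0 B_ack=1489
After event 5: A_seq=1489 A_ack=76 B_seq=76 B_ack=1489
After event 6: A_seq=1647 A_ack=76 B_seq=76 B_ack=1647

Answer: 1647 76 76 1647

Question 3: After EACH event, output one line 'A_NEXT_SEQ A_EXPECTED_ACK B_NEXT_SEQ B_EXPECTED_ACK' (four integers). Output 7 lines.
1130 0 0 1000
1323 0 0 1000
1333 0 0 1000
1333 0 0 1333
1489 0 0 1489
1489 76 76 1489
1647 76 76 1647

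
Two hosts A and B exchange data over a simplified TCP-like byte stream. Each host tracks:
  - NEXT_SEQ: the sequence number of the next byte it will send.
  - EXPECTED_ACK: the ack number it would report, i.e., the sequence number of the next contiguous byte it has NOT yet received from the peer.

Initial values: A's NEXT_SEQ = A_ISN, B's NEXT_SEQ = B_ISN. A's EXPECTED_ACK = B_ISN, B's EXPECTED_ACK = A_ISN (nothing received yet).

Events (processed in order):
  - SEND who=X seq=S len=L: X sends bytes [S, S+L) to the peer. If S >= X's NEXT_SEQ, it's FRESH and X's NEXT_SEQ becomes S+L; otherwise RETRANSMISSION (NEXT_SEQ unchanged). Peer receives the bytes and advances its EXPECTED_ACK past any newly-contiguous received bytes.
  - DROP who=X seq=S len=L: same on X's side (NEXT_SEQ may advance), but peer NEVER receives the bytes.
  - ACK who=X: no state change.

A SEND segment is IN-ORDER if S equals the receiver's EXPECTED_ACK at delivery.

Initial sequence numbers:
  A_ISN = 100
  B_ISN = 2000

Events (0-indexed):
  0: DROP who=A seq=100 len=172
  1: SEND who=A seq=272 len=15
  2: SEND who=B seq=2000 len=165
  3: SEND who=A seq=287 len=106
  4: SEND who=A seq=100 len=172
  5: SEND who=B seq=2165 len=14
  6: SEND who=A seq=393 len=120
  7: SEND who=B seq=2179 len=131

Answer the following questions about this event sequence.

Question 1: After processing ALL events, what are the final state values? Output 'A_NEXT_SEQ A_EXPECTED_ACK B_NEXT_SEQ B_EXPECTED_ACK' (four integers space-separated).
Answer: 513 2310 2310 513

Derivation:
After event 0: A_seq=272 A_ack=2000 B_seq=2000 B_ack=100
After event 1: A_seq=287 A_ack=2000 B_seq=2000 B_ack=100
After event 2: A_seq=287 A_ack=2165 B_seq=2165 B_ack=100
After event 3: A_seq=393 A_ack=2165 B_seq=2165 B_ack=100
After event 4: A_seq=393 A_ack=2165 B_seq=2165 B_ack=393
After event 5: A_seq=393 A_ack=2179 B_seq=2179 B_ack=393
After event 6: A_seq=513 A_ack=2179 B_seq=2179 B_ack=513
After event 7: A_seq=513 A_ack=2310 B_seq=2310 B_ack=513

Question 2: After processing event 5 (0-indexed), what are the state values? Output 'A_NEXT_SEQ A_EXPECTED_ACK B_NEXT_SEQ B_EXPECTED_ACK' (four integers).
After event 0: A_seq=272 A_ack=2000 B_seq=2000 B_ack=100
After event 1: A_seq=287 A_ack=2000 B_seq=2000 B_ack=100
After event 2: A_seq=287 A_ack=2165 B_seq=2165 B_ack=100
After event 3: A_seq=393 A_ack=2165 B_seq=2165 B_ack=100
After event 4: A_seq=393 A_ack=2165 B_seq=2165 B_ack=393
After event 5: A_seq=393 A_ack=2179 B_seq=2179 B_ack=393

393 2179 2179 393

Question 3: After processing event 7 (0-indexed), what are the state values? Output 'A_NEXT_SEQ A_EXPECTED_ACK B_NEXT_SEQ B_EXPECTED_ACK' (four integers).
After event 0: A_seq=272 A_ack=2000 B_seq=2000 B_ack=100
After event 1: A_seq=287 A_ack=2000 B_seq=2000 B_ack=100
After event 2: A_seq=287 A_ack=2165 B_seq=2165 B_ack=100
After event 3: A_seq=393 A_ack=2165 B_seq=2165 B_ack=100
After event 4: A_seq=393 A_ack=2165 B_seq=2165 B_ack=393
After event 5: A_seq=393 A_ack=2179 B_seq=2179 B_ack=393
After event 6: A_seq=513 A_ack=2179 B_seq=2179 B_ack=513
After event 7: A_seq=513 A_ack=2310 B_seq=2310 B_ack=513

513 2310 2310 513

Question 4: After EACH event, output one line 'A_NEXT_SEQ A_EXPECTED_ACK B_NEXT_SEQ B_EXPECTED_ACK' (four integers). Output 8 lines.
272 2000 2000 100
287 2000 2000 100
287 2165 2165 100
393 2165 2165 100
393 2165 2165 393
393 2179 2179 393
513 2179 2179 513
513 2310 2310 513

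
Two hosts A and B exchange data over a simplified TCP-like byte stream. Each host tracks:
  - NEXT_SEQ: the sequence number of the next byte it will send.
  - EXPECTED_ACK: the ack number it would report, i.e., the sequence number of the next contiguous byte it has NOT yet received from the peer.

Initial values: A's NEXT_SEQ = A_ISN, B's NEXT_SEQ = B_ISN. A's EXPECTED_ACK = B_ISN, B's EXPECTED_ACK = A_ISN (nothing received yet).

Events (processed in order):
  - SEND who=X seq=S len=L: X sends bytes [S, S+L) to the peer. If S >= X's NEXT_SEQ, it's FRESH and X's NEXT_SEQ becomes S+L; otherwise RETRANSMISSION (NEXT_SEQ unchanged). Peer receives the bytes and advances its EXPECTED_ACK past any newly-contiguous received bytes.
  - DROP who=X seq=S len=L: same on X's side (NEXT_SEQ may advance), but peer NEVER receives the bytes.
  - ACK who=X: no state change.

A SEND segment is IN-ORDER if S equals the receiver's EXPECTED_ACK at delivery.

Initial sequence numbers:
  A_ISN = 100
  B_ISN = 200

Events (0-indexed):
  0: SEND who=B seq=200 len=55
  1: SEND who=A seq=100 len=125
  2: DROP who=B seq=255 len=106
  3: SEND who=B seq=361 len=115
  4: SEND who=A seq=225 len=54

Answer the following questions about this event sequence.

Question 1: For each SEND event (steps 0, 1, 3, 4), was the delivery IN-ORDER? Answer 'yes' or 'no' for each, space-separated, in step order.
Answer: yes yes no yes

Derivation:
Step 0: SEND seq=200 -> in-order
Step 1: SEND seq=100 -> in-order
Step 3: SEND seq=361 -> out-of-order
Step 4: SEND seq=225 -> in-order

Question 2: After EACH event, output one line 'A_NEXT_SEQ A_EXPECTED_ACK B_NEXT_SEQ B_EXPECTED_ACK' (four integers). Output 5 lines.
100 255 255 100
225 255 255 225
225 255 361 225
225 255 476 225
279 255 476 279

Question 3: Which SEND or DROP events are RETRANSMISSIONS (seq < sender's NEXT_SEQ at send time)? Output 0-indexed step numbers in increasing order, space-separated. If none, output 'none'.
Step 0: SEND seq=200 -> fresh
Step 1: SEND seq=100 -> fresh
Step 2: DROP seq=255 -> fresh
Step 3: SEND seq=361 -> fresh
Step 4: SEND seq=225 -> fresh

Answer: none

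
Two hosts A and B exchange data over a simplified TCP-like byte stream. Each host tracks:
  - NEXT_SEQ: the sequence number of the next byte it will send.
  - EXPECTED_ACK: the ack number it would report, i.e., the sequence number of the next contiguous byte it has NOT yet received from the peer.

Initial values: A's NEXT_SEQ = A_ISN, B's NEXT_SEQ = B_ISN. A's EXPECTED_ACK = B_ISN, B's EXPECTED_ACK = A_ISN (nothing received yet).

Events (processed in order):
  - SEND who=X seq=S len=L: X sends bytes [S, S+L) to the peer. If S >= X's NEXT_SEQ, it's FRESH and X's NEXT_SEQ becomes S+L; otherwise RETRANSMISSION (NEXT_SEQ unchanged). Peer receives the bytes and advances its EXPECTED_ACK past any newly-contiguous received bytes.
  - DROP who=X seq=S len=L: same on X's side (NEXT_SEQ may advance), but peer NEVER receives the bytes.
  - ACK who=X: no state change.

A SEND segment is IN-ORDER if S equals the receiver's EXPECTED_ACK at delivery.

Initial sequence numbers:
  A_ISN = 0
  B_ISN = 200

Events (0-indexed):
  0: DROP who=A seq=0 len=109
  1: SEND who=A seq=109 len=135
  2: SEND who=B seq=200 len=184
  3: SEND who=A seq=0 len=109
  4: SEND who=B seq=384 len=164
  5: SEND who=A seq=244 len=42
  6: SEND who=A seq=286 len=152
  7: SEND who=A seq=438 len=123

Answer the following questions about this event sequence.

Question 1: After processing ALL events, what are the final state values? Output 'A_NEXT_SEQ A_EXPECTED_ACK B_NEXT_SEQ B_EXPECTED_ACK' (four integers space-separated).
Answer: 561 548 548 561

Derivation:
After event 0: A_seq=109 A_ack=200 B_seq=200 B_ack=0
After event 1: A_seq=244 A_ack=200 B_seq=200 B_ack=0
After event 2: A_seq=244 A_ack=384 B_seq=384 B_ack=0
After event 3: A_seq=244 A_ack=384 B_seq=384 B_ack=244
After event 4: A_seq=244 A_ack=548 B_seq=548 B_ack=244
After event 5: A_seq=286 A_ack=548 B_seq=548 B_ack=286
After event 6: A_seq=438 A_ack=548 B_seq=548 B_ack=438
After event 7: A_seq=561 A_ack=548 B_seq=548 B_ack=561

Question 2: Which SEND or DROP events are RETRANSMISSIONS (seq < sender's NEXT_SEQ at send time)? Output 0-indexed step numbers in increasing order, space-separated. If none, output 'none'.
Answer: 3

Derivation:
Step 0: DROP seq=0 -> fresh
Step 1: SEND seq=109 -> fresh
Step 2: SEND seq=200 -> fresh
Step 3: SEND seq=0 -> retransmit
Step 4: SEND seq=384 -> fresh
Step 5: SEND seq=244 -> fresh
Step 6: SEND seq=286 -> fresh
Step 7: SEND seq=438 -> fresh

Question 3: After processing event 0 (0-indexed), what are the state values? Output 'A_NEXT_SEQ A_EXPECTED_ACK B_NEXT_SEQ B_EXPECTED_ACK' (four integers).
After event 0: A_seq=109 A_ack=200 B_seq=200 B_ack=0

109 200 200 0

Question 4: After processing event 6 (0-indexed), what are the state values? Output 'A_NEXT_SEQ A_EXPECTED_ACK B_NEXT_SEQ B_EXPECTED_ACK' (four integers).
After event 0: A_seq=109 A_ack=200 B_seq=200 B_ack=0
After event 1: A_seq=244 A_ack=200 B_seq=200 B_ack=0
After event 2: A_seq=244 A_ack=384 B_seq=384 B_ack=0
After event 3: A_seq=244 A_ack=384 B_seq=384 B_ack=244
After event 4: A_seq=244 A_ack=548 B_seq=548 B_ack=244
After event 5: A_seq=286 A_ack=548 B_seq=548 B_ack=286
After event 6: A_seq=438 A_ack=548 B_seq=548 B_ack=438

438 548 548 438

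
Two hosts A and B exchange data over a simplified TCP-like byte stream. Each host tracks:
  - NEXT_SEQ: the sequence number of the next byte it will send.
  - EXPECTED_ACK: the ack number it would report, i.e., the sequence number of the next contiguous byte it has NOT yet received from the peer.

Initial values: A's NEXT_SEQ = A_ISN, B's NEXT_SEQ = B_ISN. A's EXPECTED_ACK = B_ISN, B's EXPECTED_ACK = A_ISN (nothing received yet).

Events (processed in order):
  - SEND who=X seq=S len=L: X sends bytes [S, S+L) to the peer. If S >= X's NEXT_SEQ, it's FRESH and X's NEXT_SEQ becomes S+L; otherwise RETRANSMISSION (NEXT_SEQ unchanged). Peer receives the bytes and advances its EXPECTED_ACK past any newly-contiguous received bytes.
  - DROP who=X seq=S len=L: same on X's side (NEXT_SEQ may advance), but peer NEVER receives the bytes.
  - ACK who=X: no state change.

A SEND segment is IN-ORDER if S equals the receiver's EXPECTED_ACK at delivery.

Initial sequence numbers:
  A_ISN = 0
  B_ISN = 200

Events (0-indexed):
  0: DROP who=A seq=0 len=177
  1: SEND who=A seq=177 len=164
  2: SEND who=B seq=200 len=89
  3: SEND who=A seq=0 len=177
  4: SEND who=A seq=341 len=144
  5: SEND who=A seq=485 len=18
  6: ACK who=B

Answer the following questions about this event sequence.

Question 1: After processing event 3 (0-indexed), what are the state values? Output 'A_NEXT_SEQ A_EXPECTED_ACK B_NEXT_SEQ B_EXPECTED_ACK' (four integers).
After event 0: A_seq=177 A_ack=200 B_seq=200 B_ack=0
After event 1: A_seq=341 A_ack=200 B_seq=200 B_ack=0
After event 2: A_seq=341 A_ack=289 B_seq=289 B_ack=0
After event 3: A_seq=341 A_ack=289 B_seq=289 B_ack=341

341 289 289 341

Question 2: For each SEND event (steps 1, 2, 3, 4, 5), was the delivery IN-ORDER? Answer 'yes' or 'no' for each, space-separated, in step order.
Step 1: SEND seq=177 -> out-of-order
Step 2: SEND seq=200 -> in-order
Step 3: SEND seq=0 -> in-order
Step 4: SEND seq=341 -> in-order
Step 5: SEND seq=485 -> in-order

Answer: no yes yes yes yes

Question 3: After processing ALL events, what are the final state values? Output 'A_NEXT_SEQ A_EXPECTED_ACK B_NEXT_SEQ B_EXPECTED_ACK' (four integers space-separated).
Answer: 503 289 289 503

Derivation:
After event 0: A_seq=177 A_ack=200 B_seq=200 B_ack=0
After event 1: A_seq=341 A_ack=200 B_seq=200 B_ack=0
After event 2: A_seq=341 A_ack=289 B_seq=289 B_ack=0
After event 3: A_seq=341 A_ack=289 B_seq=289 B_ack=341
After event 4: A_seq=485 A_ack=289 B_seq=289 B_ack=485
After event 5: A_seq=503 A_ack=289 B_seq=289 B_ack=503
After event 6: A_seq=503 A_ack=289 B_seq=289 B_ack=503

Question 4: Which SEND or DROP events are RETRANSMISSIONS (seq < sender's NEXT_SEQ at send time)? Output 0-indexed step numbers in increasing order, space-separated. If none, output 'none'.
Answer: 3

Derivation:
Step 0: DROP seq=0 -> fresh
Step 1: SEND seq=177 -> fresh
Step 2: SEND seq=200 -> fresh
Step 3: SEND seq=0 -> retransmit
Step 4: SEND seq=341 -> fresh
Step 5: SEND seq=485 -> fresh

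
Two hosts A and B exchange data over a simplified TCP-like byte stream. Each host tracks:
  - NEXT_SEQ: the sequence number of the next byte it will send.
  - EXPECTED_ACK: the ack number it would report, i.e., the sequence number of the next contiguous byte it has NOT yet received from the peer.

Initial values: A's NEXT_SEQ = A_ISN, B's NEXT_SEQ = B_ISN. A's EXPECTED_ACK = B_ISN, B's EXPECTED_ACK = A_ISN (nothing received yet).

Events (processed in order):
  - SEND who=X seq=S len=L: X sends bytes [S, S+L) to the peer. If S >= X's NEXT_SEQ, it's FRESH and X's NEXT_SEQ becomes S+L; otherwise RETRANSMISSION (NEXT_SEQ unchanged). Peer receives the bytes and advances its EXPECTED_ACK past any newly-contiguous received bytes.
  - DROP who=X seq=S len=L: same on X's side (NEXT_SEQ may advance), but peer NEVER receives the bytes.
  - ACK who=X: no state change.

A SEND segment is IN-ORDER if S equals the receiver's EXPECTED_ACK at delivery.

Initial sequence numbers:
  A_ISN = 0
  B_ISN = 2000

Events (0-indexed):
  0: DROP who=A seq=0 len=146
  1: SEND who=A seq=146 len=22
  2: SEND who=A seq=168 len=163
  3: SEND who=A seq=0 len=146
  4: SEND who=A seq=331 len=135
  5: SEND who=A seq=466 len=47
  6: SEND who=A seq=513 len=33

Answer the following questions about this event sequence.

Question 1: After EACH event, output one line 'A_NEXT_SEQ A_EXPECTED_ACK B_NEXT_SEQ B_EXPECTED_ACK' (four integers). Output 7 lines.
146 2000 2000 0
168 2000 2000 0
331 2000 2000 0
331 2000 2000 331
466 2000 2000 466
513 2000 2000 513
546 2000 2000 546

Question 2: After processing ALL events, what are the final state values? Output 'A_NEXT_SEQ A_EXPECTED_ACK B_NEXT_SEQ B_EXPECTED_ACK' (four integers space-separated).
Answer: 546 2000 2000 546

Derivation:
After event 0: A_seq=146 A_ack=2000 B_seq=2000 B_ack=0
After event 1: A_seq=168 A_ack=2000 B_seq=2000 B_ack=0
After event 2: A_seq=331 A_ack=2000 B_seq=2000 B_ack=0
After event 3: A_seq=331 A_ack=2000 B_seq=2000 B_ack=331
After event 4: A_seq=466 A_ack=2000 B_seq=2000 B_ack=466
After event 5: A_seq=513 A_ack=2000 B_seq=2000 B_ack=513
After event 6: A_seq=546 A_ack=2000 B_seq=2000 B_ack=546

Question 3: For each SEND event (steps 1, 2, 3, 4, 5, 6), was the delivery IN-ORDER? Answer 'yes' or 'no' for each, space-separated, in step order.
Answer: no no yes yes yes yes

Derivation:
Step 1: SEND seq=146 -> out-of-order
Step 2: SEND seq=168 -> out-of-order
Step 3: SEND seq=0 -> in-order
Step 4: SEND seq=331 -> in-order
Step 5: SEND seq=466 -> in-order
Step 6: SEND seq=513 -> in-order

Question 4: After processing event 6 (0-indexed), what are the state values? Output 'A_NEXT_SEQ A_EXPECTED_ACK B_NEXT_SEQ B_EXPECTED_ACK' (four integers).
After event 0: A_seq=146 A_ack=2000 B_seq=2000 B_ack=0
After event 1: A_seq=168 A_ack=2000 B_seq=2000 B_ack=0
After event 2: A_seq=331 A_ack=2000 B_seq=2000 B_ack=0
After event 3: A_seq=331 A_ack=2000 B_seq=2000 B_ack=331
After event 4: A_seq=466 A_ack=2000 B_seq=2000 B_ack=466
After event 5: A_seq=513 A_ack=2000 B_seq=2000 B_ack=513
After event 6: A_seq=546 A_ack=2000 B_seq=2000 B_ack=546

546 2000 2000 546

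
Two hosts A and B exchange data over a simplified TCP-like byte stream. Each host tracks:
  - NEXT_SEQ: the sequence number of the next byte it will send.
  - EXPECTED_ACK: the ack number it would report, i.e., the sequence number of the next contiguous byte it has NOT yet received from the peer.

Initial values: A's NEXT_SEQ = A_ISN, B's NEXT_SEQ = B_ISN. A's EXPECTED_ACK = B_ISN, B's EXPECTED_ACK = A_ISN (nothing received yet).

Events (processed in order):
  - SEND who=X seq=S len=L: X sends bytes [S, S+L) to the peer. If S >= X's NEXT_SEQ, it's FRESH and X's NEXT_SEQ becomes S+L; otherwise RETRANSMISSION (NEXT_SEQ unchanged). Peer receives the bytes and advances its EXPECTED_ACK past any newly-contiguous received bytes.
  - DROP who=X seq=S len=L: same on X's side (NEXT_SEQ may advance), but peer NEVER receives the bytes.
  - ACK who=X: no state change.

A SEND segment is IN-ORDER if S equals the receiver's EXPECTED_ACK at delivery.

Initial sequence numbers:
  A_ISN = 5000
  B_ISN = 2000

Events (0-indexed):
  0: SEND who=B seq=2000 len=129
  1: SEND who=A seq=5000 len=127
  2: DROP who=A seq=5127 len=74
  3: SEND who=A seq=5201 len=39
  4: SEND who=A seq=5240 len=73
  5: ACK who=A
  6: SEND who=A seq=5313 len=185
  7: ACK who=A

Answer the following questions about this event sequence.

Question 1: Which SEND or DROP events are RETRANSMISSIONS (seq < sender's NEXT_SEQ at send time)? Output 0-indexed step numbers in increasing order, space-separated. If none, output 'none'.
Answer: none

Derivation:
Step 0: SEND seq=2000 -> fresh
Step 1: SEND seq=5000 -> fresh
Step 2: DROP seq=5127 -> fresh
Step 3: SEND seq=5201 -> fresh
Step 4: SEND seq=5240 -> fresh
Step 6: SEND seq=5313 -> fresh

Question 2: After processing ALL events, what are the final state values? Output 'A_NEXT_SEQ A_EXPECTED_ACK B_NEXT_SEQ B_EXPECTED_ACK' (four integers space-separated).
Answer: 5498 2129 2129 5127

Derivation:
After event 0: A_seq=5000 A_ack=2129 B_seq=2129 B_ack=5000
After event 1: A_seq=5127 A_ack=2129 B_seq=2129 B_ack=5127
After event 2: A_seq=5201 A_ack=2129 B_seq=2129 B_ack=5127
After event 3: A_seq=5240 A_ack=2129 B_seq=2129 B_ack=5127
After event 4: A_seq=5313 A_ack=2129 B_seq=2129 B_ack=5127
After event 5: A_seq=5313 A_ack=2129 B_seq=2129 B_ack=5127
After event 6: A_seq=5498 A_ack=2129 B_seq=2129 B_ack=5127
After event 7: A_seq=5498 A_ack=2129 B_seq=2129 B_ack=5127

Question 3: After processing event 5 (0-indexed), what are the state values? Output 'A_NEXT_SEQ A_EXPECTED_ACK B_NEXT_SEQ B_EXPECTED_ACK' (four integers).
After event 0: A_seq=5000 A_ack=2129 B_seq=2129 B_ack=5000
After event 1: A_seq=5127 A_ack=2129 B_seq=2129 B_ack=5127
After event 2: A_seq=5201 A_ack=2129 B_seq=2129 B_ack=5127
After event 3: A_seq=5240 A_ack=2129 B_seq=2129 B_ack=5127
After event 4: A_seq=5313 A_ack=2129 B_seq=2129 B_ack=5127
After event 5: A_seq=5313 A_ack=2129 B_seq=2129 B_ack=5127

5313 2129 2129 5127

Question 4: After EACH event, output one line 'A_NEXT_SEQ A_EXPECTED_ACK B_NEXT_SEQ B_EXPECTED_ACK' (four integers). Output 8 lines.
5000 2129 2129 5000
5127 2129 2129 5127
5201 2129 2129 5127
5240 2129 2129 5127
5313 2129 2129 5127
5313 2129 2129 5127
5498 2129 2129 5127
5498 2129 2129 5127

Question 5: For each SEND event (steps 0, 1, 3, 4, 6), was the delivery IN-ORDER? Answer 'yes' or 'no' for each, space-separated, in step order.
Step 0: SEND seq=2000 -> in-order
Step 1: SEND seq=5000 -> in-order
Step 3: SEND seq=5201 -> out-of-order
Step 4: SEND seq=5240 -> out-of-order
Step 6: SEND seq=5313 -> out-of-order

Answer: yes yes no no no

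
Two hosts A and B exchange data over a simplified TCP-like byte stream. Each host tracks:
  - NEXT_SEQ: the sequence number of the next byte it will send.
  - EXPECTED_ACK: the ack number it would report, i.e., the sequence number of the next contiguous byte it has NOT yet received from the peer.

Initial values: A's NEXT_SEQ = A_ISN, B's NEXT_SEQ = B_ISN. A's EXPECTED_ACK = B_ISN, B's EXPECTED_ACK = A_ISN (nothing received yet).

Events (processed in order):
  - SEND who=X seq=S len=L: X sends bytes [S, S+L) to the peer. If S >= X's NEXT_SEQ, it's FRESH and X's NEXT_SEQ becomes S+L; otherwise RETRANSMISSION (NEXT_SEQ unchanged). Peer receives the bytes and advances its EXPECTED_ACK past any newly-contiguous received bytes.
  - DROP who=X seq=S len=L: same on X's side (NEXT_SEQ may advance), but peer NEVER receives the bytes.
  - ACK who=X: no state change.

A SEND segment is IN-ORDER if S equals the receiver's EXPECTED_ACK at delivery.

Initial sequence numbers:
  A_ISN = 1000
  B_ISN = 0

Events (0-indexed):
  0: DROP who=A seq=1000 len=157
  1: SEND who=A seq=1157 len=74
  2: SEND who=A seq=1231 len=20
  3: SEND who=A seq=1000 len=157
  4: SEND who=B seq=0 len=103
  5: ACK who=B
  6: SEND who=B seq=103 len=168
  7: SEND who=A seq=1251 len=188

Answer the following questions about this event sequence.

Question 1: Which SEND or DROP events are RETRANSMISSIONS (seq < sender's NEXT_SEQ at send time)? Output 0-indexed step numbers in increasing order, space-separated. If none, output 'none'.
Step 0: DROP seq=1000 -> fresh
Step 1: SEND seq=1157 -> fresh
Step 2: SEND seq=1231 -> fresh
Step 3: SEND seq=1000 -> retransmit
Step 4: SEND seq=0 -> fresh
Step 6: SEND seq=103 -> fresh
Step 7: SEND seq=1251 -> fresh

Answer: 3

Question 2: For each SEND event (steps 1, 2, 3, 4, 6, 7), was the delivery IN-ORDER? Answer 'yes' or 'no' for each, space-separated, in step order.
Answer: no no yes yes yes yes

Derivation:
Step 1: SEND seq=1157 -> out-of-order
Step 2: SEND seq=1231 -> out-of-order
Step 3: SEND seq=1000 -> in-order
Step 4: SEND seq=0 -> in-order
Step 6: SEND seq=103 -> in-order
Step 7: SEND seq=1251 -> in-order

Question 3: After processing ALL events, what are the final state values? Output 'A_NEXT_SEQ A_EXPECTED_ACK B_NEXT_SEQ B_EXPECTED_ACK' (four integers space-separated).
Answer: 1439 271 271 1439

Derivation:
After event 0: A_seq=1157 A_ack=0 B_seq=0 B_ack=1000
After event 1: A_seq=1231 A_ack=0 B_seq=0 B_ack=1000
After event 2: A_seq=1251 A_ack=0 B_seq=0 B_ack=1000
After event 3: A_seq=1251 A_ack=0 B_seq=0 B_ack=1251
After event 4: A_seq=1251 A_ack=103 B_seq=103 B_ack=1251
After event 5: A_seq=1251 A_ack=103 B_seq=103 B_ack=1251
After event 6: A_seq=1251 A_ack=271 B_seq=271 B_ack=1251
After event 7: A_seq=1439 A_ack=271 B_seq=271 B_ack=1439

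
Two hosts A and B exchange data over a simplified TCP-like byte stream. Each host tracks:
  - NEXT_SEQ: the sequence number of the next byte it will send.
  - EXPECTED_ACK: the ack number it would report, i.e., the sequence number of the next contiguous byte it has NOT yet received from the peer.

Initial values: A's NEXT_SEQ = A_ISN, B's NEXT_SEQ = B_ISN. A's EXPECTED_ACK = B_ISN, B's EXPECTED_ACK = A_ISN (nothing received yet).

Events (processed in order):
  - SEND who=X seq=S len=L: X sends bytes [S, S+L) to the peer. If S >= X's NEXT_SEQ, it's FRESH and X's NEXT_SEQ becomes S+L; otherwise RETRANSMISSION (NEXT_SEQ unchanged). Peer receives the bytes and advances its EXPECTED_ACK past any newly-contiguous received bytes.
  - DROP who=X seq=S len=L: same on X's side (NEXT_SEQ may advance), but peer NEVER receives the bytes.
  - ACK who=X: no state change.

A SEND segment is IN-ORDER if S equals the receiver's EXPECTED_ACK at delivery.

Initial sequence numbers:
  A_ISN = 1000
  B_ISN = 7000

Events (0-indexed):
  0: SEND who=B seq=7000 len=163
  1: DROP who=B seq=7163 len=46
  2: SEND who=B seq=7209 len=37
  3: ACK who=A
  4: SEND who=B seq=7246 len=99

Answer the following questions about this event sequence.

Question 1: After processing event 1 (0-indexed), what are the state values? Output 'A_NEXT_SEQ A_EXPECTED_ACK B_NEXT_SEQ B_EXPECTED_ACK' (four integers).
After event 0: A_seq=1000 A_ack=7163 B_seq=7163 B_ack=1000
After event 1: A_seq=1000 A_ack=7163 B_seq=7209 B_ack=1000

1000 7163 7209 1000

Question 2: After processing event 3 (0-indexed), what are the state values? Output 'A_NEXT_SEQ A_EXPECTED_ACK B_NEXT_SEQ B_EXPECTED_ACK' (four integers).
After event 0: A_seq=1000 A_ack=7163 B_seq=7163 B_ack=1000
After event 1: A_seq=1000 A_ack=7163 B_seq=7209 B_ack=1000
After event 2: A_seq=1000 A_ack=7163 B_seq=7246 B_ack=1000
After event 3: A_seq=1000 A_ack=7163 B_seq=7246 B_ack=1000

1000 7163 7246 1000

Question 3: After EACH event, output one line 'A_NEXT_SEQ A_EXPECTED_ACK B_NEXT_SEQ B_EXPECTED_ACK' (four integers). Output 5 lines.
1000 7163 7163 1000
1000 7163 7209 1000
1000 7163 7246 1000
1000 7163 7246 1000
1000 7163 7345 1000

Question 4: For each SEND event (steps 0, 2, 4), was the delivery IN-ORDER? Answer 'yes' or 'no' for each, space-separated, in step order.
Answer: yes no no

Derivation:
Step 0: SEND seq=7000 -> in-order
Step 2: SEND seq=7209 -> out-of-order
Step 4: SEND seq=7246 -> out-of-order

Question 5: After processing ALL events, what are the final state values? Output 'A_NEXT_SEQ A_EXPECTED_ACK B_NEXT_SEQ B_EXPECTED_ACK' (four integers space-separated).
Answer: 1000 7163 7345 1000

Derivation:
After event 0: A_seq=1000 A_ack=7163 B_seq=7163 B_ack=1000
After event 1: A_seq=1000 A_ack=7163 B_seq=7209 B_ack=1000
After event 2: A_seq=1000 A_ack=7163 B_seq=7246 B_ack=1000
After event 3: A_seq=1000 A_ack=7163 B_seq=7246 B_ack=1000
After event 4: A_seq=1000 A_ack=7163 B_seq=7345 B_ack=1000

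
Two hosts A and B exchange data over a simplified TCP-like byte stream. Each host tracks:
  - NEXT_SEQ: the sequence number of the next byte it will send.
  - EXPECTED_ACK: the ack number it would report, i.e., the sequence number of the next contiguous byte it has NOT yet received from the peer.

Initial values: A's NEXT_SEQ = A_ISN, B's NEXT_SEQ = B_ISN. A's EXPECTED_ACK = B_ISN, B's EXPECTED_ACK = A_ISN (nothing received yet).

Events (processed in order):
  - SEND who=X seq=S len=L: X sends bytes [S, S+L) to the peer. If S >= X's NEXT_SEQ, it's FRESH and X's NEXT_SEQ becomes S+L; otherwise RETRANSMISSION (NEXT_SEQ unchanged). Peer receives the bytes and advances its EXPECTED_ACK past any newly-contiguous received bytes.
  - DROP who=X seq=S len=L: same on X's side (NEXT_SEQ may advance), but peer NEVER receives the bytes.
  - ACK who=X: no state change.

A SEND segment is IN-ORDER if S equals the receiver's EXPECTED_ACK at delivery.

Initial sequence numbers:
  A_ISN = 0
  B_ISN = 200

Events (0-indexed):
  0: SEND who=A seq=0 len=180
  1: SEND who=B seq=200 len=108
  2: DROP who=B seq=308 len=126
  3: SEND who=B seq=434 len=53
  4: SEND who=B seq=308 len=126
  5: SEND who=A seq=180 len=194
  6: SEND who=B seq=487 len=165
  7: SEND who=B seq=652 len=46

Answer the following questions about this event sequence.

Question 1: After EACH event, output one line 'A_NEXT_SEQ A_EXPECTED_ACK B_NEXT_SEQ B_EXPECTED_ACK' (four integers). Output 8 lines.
180 200 200 180
180 308 308 180
180 308 434 180
180 308 487 180
180 487 487 180
374 487 487 374
374 652 652 374
374 698 698 374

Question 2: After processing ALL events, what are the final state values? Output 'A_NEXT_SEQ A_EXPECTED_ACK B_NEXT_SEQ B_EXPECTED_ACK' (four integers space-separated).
After event 0: A_seq=180 A_ack=200 B_seq=200 B_ack=180
After event 1: A_seq=180 A_ack=308 B_seq=308 B_ack=180
After event 2: A_seq=180 A_ack=308 B_seq=434 B_ack=180
After event 3: A_seq=180 A_ack=308 B_seq=487 B_ack=180
After event 4: A_seq=180 A_ack=487 B_seq=487 B_ack=180
After event 5: A_seq=374 A_ack=487 B_seq=487 B_ack=374
After event 6: A_seq=374 A_ack=652 B_seq=652 B_ack=374
After event 7: A_seq=374 A_ack=698 B_seq=698 B_ack=374

Answer: 374 698 698 374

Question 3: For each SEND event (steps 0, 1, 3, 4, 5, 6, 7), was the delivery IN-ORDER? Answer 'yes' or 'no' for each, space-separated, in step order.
Answer: yes yes no yes yes yes yes

Derivation:
Step 0: SEND seq=0 -> in-order
Step 1: SEND seq=200 -> in-order
Step 3: SEND seq=434 -> out-of-order
Step 4: SEND seq=308 -> in-order
Step 5: SEND seq=180 -> in-order
Step 6: SEND seq=487 -> in-order
Step 7: SEND seq=652 -> in-order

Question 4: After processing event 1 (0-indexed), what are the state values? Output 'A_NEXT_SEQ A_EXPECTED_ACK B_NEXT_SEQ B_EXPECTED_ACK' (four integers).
After event 0: A_seq=180 A_ack=200 B_seq=200 B_ack=180
After event 1: A_seq=180 A_ack=308 B_seq=308 B_ack=180

180 308 308 180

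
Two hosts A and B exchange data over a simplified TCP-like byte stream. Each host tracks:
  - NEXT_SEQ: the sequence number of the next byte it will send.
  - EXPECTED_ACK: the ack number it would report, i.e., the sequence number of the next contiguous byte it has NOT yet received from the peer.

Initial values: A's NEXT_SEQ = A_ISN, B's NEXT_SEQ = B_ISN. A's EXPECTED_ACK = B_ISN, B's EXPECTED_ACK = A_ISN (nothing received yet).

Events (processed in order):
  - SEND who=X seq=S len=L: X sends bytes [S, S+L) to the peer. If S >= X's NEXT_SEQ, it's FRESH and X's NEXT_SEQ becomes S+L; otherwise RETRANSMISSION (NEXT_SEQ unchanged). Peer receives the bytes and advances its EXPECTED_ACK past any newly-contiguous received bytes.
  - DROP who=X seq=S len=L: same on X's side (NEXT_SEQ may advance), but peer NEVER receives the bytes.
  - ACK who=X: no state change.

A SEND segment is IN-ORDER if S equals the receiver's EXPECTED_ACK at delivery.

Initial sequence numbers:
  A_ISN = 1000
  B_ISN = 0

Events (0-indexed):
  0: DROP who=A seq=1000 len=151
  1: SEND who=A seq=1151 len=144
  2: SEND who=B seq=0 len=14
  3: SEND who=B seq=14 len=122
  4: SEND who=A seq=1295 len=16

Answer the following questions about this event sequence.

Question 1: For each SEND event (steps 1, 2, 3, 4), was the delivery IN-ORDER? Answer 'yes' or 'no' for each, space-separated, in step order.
Step 1: SEND seq=1151 -> out-of-order
Step 2: SEND seq=0 -> in-order
Step 3: SEND seq=14 -> in-order
Step 4: SEND seq=1295 -> out-of-order

Answer: no yes yes no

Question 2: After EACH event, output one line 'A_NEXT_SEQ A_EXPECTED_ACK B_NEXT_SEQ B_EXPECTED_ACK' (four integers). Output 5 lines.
1151 0 0 1000
1295 0 0 1000
1295 14 14 1000
1295 136 136 1000
1311 136 136 1000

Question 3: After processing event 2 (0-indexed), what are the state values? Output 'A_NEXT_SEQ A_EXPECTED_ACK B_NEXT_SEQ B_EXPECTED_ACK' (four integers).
After event 0: A_seq=1151 A_ack=0 B_seq=0 B_ack=1000
After event 1: A_seq=1295 A_ack=0 B_seq=0 B_ack=1000
After event 2: A_seq=1295 A_ack=14 B_seq=14 B_ack=1000

1295 14 14 1000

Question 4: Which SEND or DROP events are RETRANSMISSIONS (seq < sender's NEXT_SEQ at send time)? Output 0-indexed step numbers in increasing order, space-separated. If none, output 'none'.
Answer: none

Derivation:
Step 0: DROP seq=1000 -> fresh
Step 1: SEND seq=1151 -> fresh
Step 2: SEND seq=0 -> fresh
Step 3: SEND seq=14 -> fresh
Step 4: SEND seq=1295 -> fresh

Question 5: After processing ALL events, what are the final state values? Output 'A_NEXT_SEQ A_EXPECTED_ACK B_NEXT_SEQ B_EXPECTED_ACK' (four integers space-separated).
Answer: 1311 136 136 1000

Derivation:
After event 0: A_seq=1151 A_ack=0 B_seq=0 B_ack=1000
After event 1: A_seq=1295 A_ack=0 B_seq=0 B_ack=1000
After event 2: A_seq=1295 A_ack=14 B_seq=14 B_ack=1000
After event 3: A_seq=1295 A_ack=136 B_seq=136 B_ack=1000
After event 4: A_seq=1311 A_ack=136 B_seq=136 B_ack=1000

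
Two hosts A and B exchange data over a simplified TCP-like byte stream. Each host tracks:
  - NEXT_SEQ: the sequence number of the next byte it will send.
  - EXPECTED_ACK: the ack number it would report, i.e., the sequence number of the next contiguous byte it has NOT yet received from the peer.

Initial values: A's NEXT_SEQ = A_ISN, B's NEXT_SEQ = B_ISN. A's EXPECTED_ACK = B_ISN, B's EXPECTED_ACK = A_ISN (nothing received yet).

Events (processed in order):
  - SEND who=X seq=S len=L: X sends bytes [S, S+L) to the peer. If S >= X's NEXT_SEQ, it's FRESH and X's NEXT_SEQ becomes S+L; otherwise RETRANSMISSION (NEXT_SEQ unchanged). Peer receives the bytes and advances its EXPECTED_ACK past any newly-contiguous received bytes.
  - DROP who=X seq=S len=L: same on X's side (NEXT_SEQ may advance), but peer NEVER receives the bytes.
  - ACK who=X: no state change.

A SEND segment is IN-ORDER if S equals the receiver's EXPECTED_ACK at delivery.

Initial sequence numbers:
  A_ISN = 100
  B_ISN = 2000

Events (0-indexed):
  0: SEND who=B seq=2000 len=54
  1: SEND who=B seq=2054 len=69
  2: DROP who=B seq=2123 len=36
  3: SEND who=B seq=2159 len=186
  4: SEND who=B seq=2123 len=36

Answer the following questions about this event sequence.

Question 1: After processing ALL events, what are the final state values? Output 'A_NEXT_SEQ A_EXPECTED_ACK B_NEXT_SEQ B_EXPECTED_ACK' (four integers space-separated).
After event 0: A_seq=100 A_ack=2054 B_seq=2054 B_ack=100
After event 1: A_seq=100 A_ack=2123 B_seq=2123 B_ack=100
After event 2: A_seq=100 A_ack=2123 B_seq=2159 B_ack=100
After event 3: A_seq=100 A_ack=2123 B_seq=2345 B_ack=100
After event 4: A_seq=100 A_ack=2345 B_seq=2345 B_ack=100

Answer: 100 2345 2345 100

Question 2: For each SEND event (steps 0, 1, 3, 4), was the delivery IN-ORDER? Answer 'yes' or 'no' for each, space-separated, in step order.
Answer: yes yes no yes

Derivation:
Step 0: SEND seq=2000 -> in-order
Step 1: SEND seq=2054 -> in-order
Step 3: SEND seq=2159 -> out-of-order
Step 4: SEND seq=2123 -> in-order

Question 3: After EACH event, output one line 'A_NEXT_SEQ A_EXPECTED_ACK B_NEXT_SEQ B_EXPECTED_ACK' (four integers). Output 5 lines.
100 2054 2054 100
100 2123 2123 100
100 2123 2159 100
100 2123 2345 100
100 2345 2345 100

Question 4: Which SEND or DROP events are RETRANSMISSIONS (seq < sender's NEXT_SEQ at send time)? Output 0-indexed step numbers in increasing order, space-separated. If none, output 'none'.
Step 0: SEND seq=2000 -> fresh
Step 1: SEND seq=2054 -> fresh
Step 2: DROP seq=2123 -> fresh
Step 3: SEND seq=2159 -> fresh
Step 4: SEND seq=2123 -> retransmit

Answer: 4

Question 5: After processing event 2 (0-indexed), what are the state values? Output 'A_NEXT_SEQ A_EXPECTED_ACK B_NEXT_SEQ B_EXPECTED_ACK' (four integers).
After event 0: A_seq=100 A_ack=2054 B_seq=2054 B_ack=100
After event 1: A_seq=100 A_ack=2123 B_seq=2123 B_ack=100
After event 2: A_seq=100 A_ack=2123 B_seq=2159 B_ack=100

100 2123 2159 100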